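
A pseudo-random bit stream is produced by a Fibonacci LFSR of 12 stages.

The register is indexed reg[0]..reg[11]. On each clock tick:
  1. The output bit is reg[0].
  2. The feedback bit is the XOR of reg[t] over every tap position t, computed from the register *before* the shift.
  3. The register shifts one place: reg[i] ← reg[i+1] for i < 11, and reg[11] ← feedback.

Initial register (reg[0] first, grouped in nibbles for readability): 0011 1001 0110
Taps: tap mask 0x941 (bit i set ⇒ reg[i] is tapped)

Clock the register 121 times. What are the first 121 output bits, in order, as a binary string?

0011100101100000000110101000001011110111000000100110101000110110000100111110000011011111000000010100000111110111001000010

k : reg_k → out_k, fb_k
0: 001110010110 → 0, fb=0
1: 011100101100 → 0, fb=0
2: 111001011000 → 1, fb=0
3: 110010110000 → 1, fb=0
4: 100101100000 → 1, fb=0
5: 001011000000 → 0, fb=0
6: 010110000000 → 0, fb=0
7: 101100000000 → 1, fb=1
8: 011000000001 → 0, fb=1
9: 110000000011 → 1, fb=0
10: 100000000110 → 1, fb=1
11: 000000001101 → 0, fb=0
12: 000000011010 → 0, fb=1
13: 000000110101 → 0, fb=0
14: 000001101010 → 0, fb=0
15: 000011010100 → 0, fb=0
16: 000110101000 → 0, fb=0
17: 001101010000 → 0, fb=0
18: 011010100000 → 0, fb=1
19: 110101000001 → 1, fb=0
20: 101010000010 → 1, fb=1
21: 010100000101 → 0, fb=1
22: 101000001011 → 1, fb=1
23: 010000010111 → 0, fb=1
24: 100000101111 → 1, fb=0
25: 000001011110 → 0, fb=1
26: 000010111101 → 0, fb=1
27: 000101111011 → 0, fb=1
28: 001011110111 → 0, fb=0
29: 010111101110 → 0, fb=0
30: 101111011100 → 1, fb=0
31: 011110111000 → 0, fb=0
32: 111101110000 → 1, fb=0
33: 111011100000 → 1, fb=0
34: 110111000000 → 1, fb=1
35: 101110000001 → 1, fb=0
36: 011100000010 → 0, fb=0
37: 111000000100 → 1, fb=1
38: 110000001001 → 1, fb=1
39: 100000010011 → 1, fb=0
40: 000000100110 → 0, fb=1
41: 000001001101 → 0, fb=0
42: 000010011010 → 0, fb=1
43: 000100110101 → 0, fb=0
44: 001001101010 → 0, fb=0
45: 010011010100 → 0, fb=0
46: 100110101000 → 1, fb=1
47: 001101010001 → 0, fb=1
48: 011010100011 → 0, fb=0
49: 110101000110 → 1, fb=1
50: 101010001101 → 1, fb=1
51: 010100011011 → 0, fb=0
52: 101000110110 → 1, fb=0
53: 010001101100 → 0, fb=0
54: 100011011000 → 1, fb=0
55: 000110110000 → 0, fb=1
56: 001101100001 → 0, fb=0
57: 011011000010 → 0, fb=0
58: 110110000100 → 1, fb=1
59: 101100001001 → 1, fb=1
60: 011000010011 → 0, fb=1
61: 110000100111 → 1, fb=1
62: 100001001111 → 1, fb=1
63: 000010011111 → 0, fb=0
64: 000100111110 → 0, fb=0
65: 001001111100 → 0, fb=0
66: 010011111000 → 0, fb=0
67: 100111110000 → 1, fb=0
68: 001111100000 → 0, fb=1
69: 011111000001 → 0, fb=1
70: 111110000011 → 1, fb=0
71: 111100000110 → 1, fb=1
72: 111000001101 → 1, fb=1
73: 110000011011 → 1, fb=1
74: 100000110111 → 1, fb=1
75: 000001101111 → 0, fb=1
76: 000011011111 → 0, fb=0
77: 000110111110 → 0, fb=0
78: 001101111100 → 0, fb=0
79: 011011111000 → 0, fb=0
80: 110111110000 → 1, fb=0
81: 101111100000 → 1, fb=0
82: 011111000000 → 0, fb=0
83: 111110000000 → 1, fb=1
84: 111100000001 → 1, fb=0
85: 111000000010 → 1, fb=1
86: 110000000101 → 1, fb=0
87: 100000001010 → 1, fb=0
88: 000000010100 → 0, fb=0
89: 000000101000 → 0, fb=0
90: 000001010000 → 0, fb=0
91: 000010100000 → 0, fb=1
92: 000101000001 → 0, fb=1
93: 001010000011 → 0, fb=1
94: 010100000111 → 0, fb=1
95: 101000001111 → 1, fb=1
96: 010000011111 → 0, fb=0
97: 100000111110 → 1, fb=1
98: 000001111101 → 0, fb=1
99: 000011111011 → 0, fb=1
100: 000111110111 → 0, fb=0
101: 001111101110 → 0, fb=0
102: 011111011100 → 0, fb=1
103: 111110111001 → 1, fb=0
104: 111101110010 → 1, fb=0
105: 111011100100 → 1, fb=0
106: 110111001000 → 1, fb=0
107: 101110010000 → 1, fb=1
108: 011100100001 → 0, fb=0
109: 111001000010 → 1, fb=1
110: 110010000101 → 1, fb=0
111: 100100001010 → 1, fb=0
112: 001000010100 → 0, fb=0
113: 010000101000 → 0, fb=0
114: 100001010000 → 1, fb=1
115: 000010100001 → 0, fb=0
116: 000101000010 → 0, fb=0
117: 001010000100 → 0, fb=0
118: 010100001000 → 0, fb=1
119: 101000010001 → 1, fb=0
120: 010000100010 → 0, fb=1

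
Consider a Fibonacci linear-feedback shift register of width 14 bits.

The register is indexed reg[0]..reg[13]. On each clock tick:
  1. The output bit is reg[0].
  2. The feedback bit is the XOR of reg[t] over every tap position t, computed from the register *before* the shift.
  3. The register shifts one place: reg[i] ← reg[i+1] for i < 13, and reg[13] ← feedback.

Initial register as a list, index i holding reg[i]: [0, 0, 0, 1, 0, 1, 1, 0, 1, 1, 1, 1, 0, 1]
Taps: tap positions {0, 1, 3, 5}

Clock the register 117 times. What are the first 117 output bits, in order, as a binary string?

tick  register→output (feedback)
  0  00010110111101→0 (0)
  1  00101101111010→0 (1)
  2  01011011110101→0 (0)
  3  10110111101010→1 (1)
  4  01101111010101→0 (0)
  5  11011110101010→1 (0)
  6  10111101010100→1 (1)
  7  01111010101001→0 (0)
  8  11110101010010→1 (0)
  9  11101010100100→1 (0)
 10  11010101001000→1 (0)
 11  10101010010000→1 (1)
 12  01010100100001→0 (1)
 13  10101001000011→1 (1)
 14  01010010000111→0 (0)
 15  10100100001110→1 (0)
 16  01001000011100→0 (1)
 17  10010000111001→1 (0)
 18  00100001110010→0 (0)
 19  01000011100100→0 (1)
 20  10000111001001→1 (0)
 21  00001110010010→0 (1)
 22  00011100100101→0 (0)
 23  00111001001010→0 (1)
 24  01110010010101→0 (0)
 25  11100100101010→1 (1)
 26  11001001010101→1 (0)
 27  10010010101010→1 (0)
 28  00100101010100→0 (1)
 29  01001010101001→0 (1)
 30  10010101010011→1 (1)
 31  00101010100111→0 (0)
 32  01010101001110→0 (1)
 33  10101010011101→1 (1)
 34  01010100111011→0 (1)
 35  10101001110111→1 (1)
 36  01010011101111→0 (0)
 37  10100111011110→1 (0)
 38  01001110111100→0 (0)
 39  10011101111000→1 (1)
 40  00111011110001→0 (1)
 41  01110111100011→0 (1)
 42  11101111000111→1 (1)
 43  11011110001111→1 (0)
 44  10111100011110→1 (1)
 45  01111000111101→0 (0)
 46  11110001111010→1 (1)
 47  11100011110101→1 (0)
 48  11000111101010→1 (1)
 49  10001111010101→1 (0)
 50  00011110101010→0 (0)
 51  00111101010100→0 (0)
 52  01111010101000→0 (0)
 53  11110101010000→1 (0)
 54  11101010100000→1 (0)
 55  11010101000000→1 (0)
 56  10101010000000→1 (1)
 57  01010100000001→0 (1)
 58  10101000000011→1 (1)
 59  01010000000111→0 (0)
 60  10100000001110→1 (1)
 61  01000000011101→0 (1)
 62  10000000111011→1 (1)
 63  00000001110111→0 (0)
 64  00000011101110→0 (0)
 65  00000111011100→0 (1)
 66  00001110111001→0 (1)
 67  00011101110011→0 (0)
 68  00111011100110→0 (1)
 69  01110111001101→0 (1)
 70  11101110011011→1 (1)
 71  11011100110111→1 (0)
 72  10111001101110→1 (0)
 73  01110011011100→0 (0)
 74  11100110111000→1 (1)
 75  11001101110001→1 (1)
 76  10011011100011→1 (0)
 77  00110111000110→0 (0)
 78  01101110001100→0 (0)
 79  11011100011000→1 (0)
 80  10111000110000→1 (0)
 81  01110001100000→0 (0)
 82  11100011000000→1 (0)
 83  11000110000000→1 (1)
 84  10001100000001→1 (0)
 85  00011000000010→0 (1)
 86  00110000000101→0 (1)
 87  01100000001011→0 (1)
 88  11000000010111→1 (0)
 89  10000000101110→1 (1)
 90  00000001011101→0 (0)
 91  00000010111010→0 (0)
 92  00000101110100→0 (1)
 93  00001011101001→0 (0)
 94  00010111010010→0 (0)
 95  00101110100100→0 (1)
 96  01011101001001→0 (1)
 97  10111010010011→1 (0)
 98  01110100100110→0 (1)
 99  11101001001101→1 (0)
100  11010010011010→1 (1)
101  10100100110101→1 (0)
102  01001001101010→0 (1)
103  10010011010101→1 (0)
104  00100110101010→0 (1)
105  01001101010101→0 (0)
106  10011010101010→1 (0)
107  00110101010100→0 (0)
108  01101010101000→0 (1)
109  11010101010001→1 (0)
110  10101010100010→1 (1)
111  01010101000101→0 (1)
112  10101010001011→1 (1)
113  01010100010111→0 (1)
114  10101000101111→1 (1)
115  01010001011111→0 (0)
116  10100010111110→1 (1)

000101101111010101001000011100100101010100111011110001111010101000000011101110011011100011000000010111010010011010101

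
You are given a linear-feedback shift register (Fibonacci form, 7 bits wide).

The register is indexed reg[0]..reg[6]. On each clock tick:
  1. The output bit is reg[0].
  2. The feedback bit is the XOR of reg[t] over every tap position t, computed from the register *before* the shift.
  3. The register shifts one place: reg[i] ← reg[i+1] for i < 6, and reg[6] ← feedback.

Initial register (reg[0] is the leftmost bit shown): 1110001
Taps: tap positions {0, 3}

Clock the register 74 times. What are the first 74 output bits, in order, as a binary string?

k : reg_k → out_k, fb_k
0: 1110001 → 1, fb=1
1: 1100011 → 1, fb=1
2: 1000111 → 1, fb=1
3: 0001111 → 0, fb=1
4: 0011111 → 0, fb=1
5: 0111111 → 0, fb=1
6: 1111111 → 1, fb=0
7: 1111110 → 1, fb=0
8: 1111100 → 1, fb=0
9: 1111000 → 1, fb=0
10: 1110000 → 1, fb=1
11: 1100001 → 1, fb=1
12: 1000011 → 1, fb=1
13: 0000111 → 0, fb=0
14: 0001110 → 0, fb=1
15: 0011101 → 0, fb=1
16: 0111011 → 0, fb=1
17: 1110111 → 1, fb=1
18: 1101111 → 1, fb=0
19: 1011110 → 1, fb=0
20: 0111100 → 0, fb=1
21: 1111001 → 1, fb=0
22: 1110010 → 1, fb=1
23: 1100101 → 1, fb=1
24: 1001011 → 1, fb=0
25: 0010110 → 0, fb=0
26: 0101100 → 0, fb=1
27: 1011001 → 1, fb=0
28: 0110010 → 0, fb=0
29: 1100100 → 1, fb=1
30: 1001001 → 1, fb=0
31: 0010010 → 0, fb=0
32: 0100100 → 0, fb=0
33: 1001000 → 1, fb=0
34: 0010000 → 0, fb=0
35: 0100000 → 0, fb=0
36: 1000000 → 1, fb=1
37: 0000001 → 0, fb=0
38: 0000010 → 0, fb=0
39: 0000100 → 0, fb=0
40: 0001000 → 0, fb=1
41: 0010001 → 0, fb=0
42: 0100010 → 0, fb=0
43: 1000100 → 1, fb=1
44: 0001001 → 0, fb=1
45: 0010011 → 0, fb=0
46: 0100110 → 0, fb=0
47: 1001100 → 1, fb=0
48: 0011000 → 0, fb=1
49: 0110001 → 0, fb=0
50: 1100010 → 1, fb=1
51: 1000101 → 1, fb=1
52: 0001011 → 0, fb=1
53: 0010111 → 0, fb=0
54: 0101110 → 0, fb=1
55: 1011101 → 1, fb=0
56: 0111010 → 0, fb=1
57: 1110101 → 1, fb=1
58: 1101011 → 1, fb=0
59: 1010110 → 1, fb=1
60: 0101101 → 0, fb=1
61: 1011011 → 1, fb=0
62: 0110110 → 0, fb=0
63: 1101100 → 1, fb=0
64: 1011000 → 1, fb=0
65: 0110000 → 0, fb=0
66: 1100000 → 1, fb=1
67: 1000001 → 1, fb=1
68: 0000011 → 0, fb=0
69: 0000110 → 0, fb=0
70: 0001100 → 0, fb=1
71: 0011001 → 0, fb=1
72: 0110011 → 0, fb=0
73: 1100110 → 1, fb=1

11100011111110000111011110010110010010000001000100110001011101011011000001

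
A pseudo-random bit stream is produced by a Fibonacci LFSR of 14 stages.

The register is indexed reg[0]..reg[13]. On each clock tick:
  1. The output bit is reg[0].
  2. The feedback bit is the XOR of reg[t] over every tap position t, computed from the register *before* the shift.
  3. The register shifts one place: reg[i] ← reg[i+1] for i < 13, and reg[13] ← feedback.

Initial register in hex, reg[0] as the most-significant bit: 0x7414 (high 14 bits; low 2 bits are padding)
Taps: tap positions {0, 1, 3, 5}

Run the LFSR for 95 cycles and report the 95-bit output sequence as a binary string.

01110100000101101111100101001111101000010110011100010001110011100001011110000001110100101101101

step | reg (before) | out | fb
   0 | 01110100000101 | 0 | 1
   1 | 11101000001011 | 1 | 0
   2 | 11010000010110 | 1 | 1
   3 | 10100000101101 | 1 | 1
   4 | 01000001011011 | 0 | 1
   5 | 10000010110111 | 1 | 1
   6 | 00000101101111 | 0 | 1
   7 | 00001011011111 | 0 | 0
   8 | 00010110111110 | 0 | 0
   9 | 00101101111100 | 0 | 1
  10 | 01011011111001 | 0 | 0
  11 | 10110111110010 | 1 | 1
  12 | 01101111100101 | 0 | 0
  13 | 11011111001010 | 1 | 0
  14 | 10111110010100 | 1 | 1
  15 | 01111100101001 | 0 | 1
  16 | 11111001010011 | 1 | 1
  17 | 11110010100111 | 1 | 1
  18 | 11100101001111 | 1 | 1
  19 | 11001010011111 | 1 | 0
  20 | 10010100111110 | 1 | 1
  21 | 00101001111101 | 0 | 0
  22 | 01010011111010 | 0 | 0
  23 | 10100111110100 | 1 | 0
  24 | 01001111101000 | 0 | 0
  25 | 10011111010000 | 1 | 1
  26 | 00111110100001 | 0 | 0
  27 | 01111101000010 | 0 | 1
  28 | 11111010000101 | 1 | 1
  29 | 11110100001011 | 1 | 0
  30 | 11101000010110 | 1 | 0
  31 | 11010000101100 | 1 | 1
  32 | 10100001011001 | 1 | 1
  33 | 01000010110011 | 0 | 1
  34 | 10000101100111 | 1 | 0
  35 | 00001011001110 | 0 | 0
  36 | 00010110011100 | 0 | 0
  37 | 00101100111000 | 0 | 1
  38 | 01011001110001 | 0 | 0
  39 | 10110011100010 | 1 | 0
  40 | 01100111000100 | 0 | 0
  41 | 11001110001000 | 1 | 1
  42 | 10011100010001 | 1 | 1
  43 | 00111000100011 | 0 | 1
  44 | 01110001000111 | 0 | 0
  45 | 11100010001110 | 1 | 0
  46 | 11000100011100 | 1 | 1
  47 | 10001000111001 | 1 | 1
  48 | 00010001110011 | 0 | 1
  49 | 00100011100111 | 0 | 0
  50 | 01000111001110 | 0 | 0
  51 | 10001110011100 | 1 | 0
  52 | 00011100111000 | 0 | 0
  53 | 00111001110000 | 0 | 1
  54 | 01110011100001 | 0 | 0
  55 | 11100111000010 | 1 | 1
  56 | 11001110000101 | 1 | 1
  57 | 10011100001011 | 1 | 1
  58 | 00111000010111 | 0 | 1
  59 | 01110000101111 | 0 | 0
  60 | 11100001011110 | 1 | 0
  61 | 11000010111100 | 1 | 0
  62 | 10000101111000 | 1 | 0
  63 | 00001011110000 | 0 | 0
  64 | 00010111100000 | 0 | 0
  65 | 00101111000000 | 0 | 1
  66 | 01011110000001 | 0 | 1
  67 | 10111100000011 | 1 | 1
  68 | 01111000000111 | 0 | 0
  69 | 11110000001110 | 1 | 1
  70 | 11100000011101 | 1 | 0
  71 | 11000000111010 | 1 | 0
  72 | 10000001110100 | 1 | 1
  73 | 00000011101001 | 0 | 0
  74 | 00000111010010 | 0 | 1
  75 | 00001110100101 | 0 | 1
  76 | 00011101001011 | 0 | 0
  77 | 00111010010110 | 0 | 1
  78 | 01110100101101 | 0 | 1
  79 | 11101001011011 | 1 | 0
  80 | 11010010110110 | 1 | 1
  81 | 10100101101101 | 1 | 0
  82 | 01001011011010 | 0 | 1
  83 | 10010110110101 | 1 | 1
  84 | 00101101101011 | 0 | 1
  85 | 01011011010111 | 0 | 0
  86 | 10110110101110 | 1 | 1
  87 | 01101101011101 | 0 | 0
  88 | 11011010111010 | 1 | 1
  89 | 10110101110101 | 1 | 1
  90 | 01101011101011 | 0 | 1
  91 | 11010111010111 | 1 | 0
  92 | 10101110101110 | 1 | 0
  93 | 01011101011100 | 0 | 1
  94 | 10111010111001 | 1 | 0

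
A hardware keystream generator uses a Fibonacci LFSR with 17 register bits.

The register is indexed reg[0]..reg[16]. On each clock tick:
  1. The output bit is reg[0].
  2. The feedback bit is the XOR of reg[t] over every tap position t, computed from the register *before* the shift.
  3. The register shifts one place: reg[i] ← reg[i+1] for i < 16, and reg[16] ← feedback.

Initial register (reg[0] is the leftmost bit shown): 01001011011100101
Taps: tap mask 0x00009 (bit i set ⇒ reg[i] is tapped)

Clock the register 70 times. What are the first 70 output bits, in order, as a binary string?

tick  register→output (feedback)
  0  01001011011100101→0 (0)
  1  10010110111001010→1 (0)
  2  00101101110010100→0 (0)
  3  01011011100101000→0 (1)
  4  10110111001010001→1 (0)
  5  01101110010100010→0 (0)
  6  11011100101000100→1 (0)
  7  10111001010001000→1 (0)
  8  01110010100010000→0 (1)
  9  11100101000100001→1 (1)
 10  11001010001000011→1 (1)
 11  10010100010000111→1 (0)
 12  00101000100001110→0 (0)
 13  01010001000011100→0 (1)
 14  10100010000111001→1 (1)
 15  01000100001110011→0 (0)
 16  10001000011100110→1 (1)
 17  00010000111001101→0 (1)
 18  00100001110011011→0 (0)
 19  01000011100110110→0 (0)
 20  10000111001101100→1 (1)
 21  00001110011011001→0 (0)
 22  00011100110110010→0 (1)
 23  00111001101100101→0 (1)
 24  01110011011001011→0 (1)
 25  11100110110010111→1 (1)
 26  11001101100101111→1 (1)
 27  10011011001011111→1 (0)
 28  00110110010111110→0 (1)
 29  01101100101111101→0 (0)
 30  11011001011111010→1 (0)
 31  10110010111110100→1 (0)
 32  01100101111101000→0 (0)
 33  11001011111010000→1 (1)
 34  10010111110100001→1 (0)
 35  00101111101000010→0 (0)
 36  01011111010000100→0 (1)
 37  10111110100001001→1 (0)
 38  01111101000010010→0 (1)
 39  11111010000100101→1 (0)
 40  11110100001001010→1 (0)
 41  11101000010010100→1 (1)
 42  11010000100101001→1 (0)
 43  10100001001010010→1 (1)
 44  01000010010100101→0 (0)
 45  10000100101001010→1 (1)
 46  00001001010010101→0 (0)
 47  00010010100101010→0 (1)
 48  00100101001010101→0 (0)
 49  01001010010101010→0 (0)
 50  10010100101010100→1 (0)
 51  00101001010101000→0 (0)
 52  01010010101010000→0 (1)
 53  10100101010100001→1 (1)
 54  01001010101000011→0 (0)
 55  10010101010000110→1 (0)
 56  00101010100001100→0 (0)
 57  01010101000011000→0 (1)
 58  10101010000110001→1 (1)
 59  01010100001100011→0 (1)
 60  10101000011000111→1 (1)
 61  01010000110001111→0 (1)
 62  10100001100011111→1 (1)
 63  01000011000111111→0 (0)
 64  10000110001111110→1 (1)
 65  00001100011111101→0 (0)
 66  00011000111111010→0 (1)
 67  00110001111110101→0 (1)
 68  01100011111101011→0 (0)
 69  11000111111010110→1 (1)

0100101101110010100010000111001101100101111101000010010100101010100001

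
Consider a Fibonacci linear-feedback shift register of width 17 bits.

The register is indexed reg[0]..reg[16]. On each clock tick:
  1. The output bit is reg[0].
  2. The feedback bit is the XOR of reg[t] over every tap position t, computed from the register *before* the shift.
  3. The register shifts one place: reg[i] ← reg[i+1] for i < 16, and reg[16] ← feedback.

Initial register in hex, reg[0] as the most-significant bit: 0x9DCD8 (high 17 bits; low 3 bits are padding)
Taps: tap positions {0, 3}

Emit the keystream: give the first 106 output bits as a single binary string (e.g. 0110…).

k : reg_k → out_k, fb_k
0: 10011101110011011 → 1, fb=0
1: 00111011100110110 → 0, fb=1
2: 01110111001101101 → 0, fb=1
3: 11101110011011011 → 1, fb=1
4: 11011100110110111 → 1, fb=0
5: 10111001101101110 → 1, fb=0
6: 01110011011011100 → 0, fb=1
7: 11100110110111001 → 1, fb=1
8: 11001101101110011 → 1, fb=1
9: 10011011011100111 → 1, fb=0
10: 00110110111001110 → 0, fb=1
11: 01101101110011101 → 0, fb=0
12: 11011011100111010 → 1, fb=0
13: 10110111001110100 → 1, fb=0
14: 01101110011101000 → 0, fb=0
15: 11011100111010000 → 1, fb=0
16: 10111001110100000 → 1, fb=0
17: 01110011101000000 → 0, fb=1
18: 11100111010000001 → 1, fb=1
19: 11001110100000011 → 1, fb=1
20: 10011101000000111 → 1, fb=0
21: 00111010000001110 → 0, fb=1
22: 01110100000011101 → 0, fb=1
23: 11101000000111011 → 1, fb=1
24: 11010000001110111 → 1, fb=0
25: 10100000011101110 → 1, fb=1
26: 01000000111011101 → 0, fb=0
27: 10000001110111010 → 1, fb=1
28: 00000011101110101 → 0, fb=0
29: 00000111011101010 → 0, fb=0
30: 00001110111010100 → 0, fb=0
31: 00011101110101000 → 0, fb=1
32: 00111011101010001 → 0, fb=1
33: 01110111010100011 → 0, fb=1
34: 11101110101000111 → 1, fb=1
35: 11011101010001111 → 1, fb=0
36: 10111010100011110 → 1, fb=0
37: 01110101000111100 → 0, fb=1
38: 11101010001111001 → 1, fb=1
39: 11010100011110011 → 1, fb=0
40: 10101000111100110 → 1, fb=1
41: 01010001111001101 → 0, fb=1
42: 10100011110011011 → 1, fb=1
43: 01000111100110111 → 0, fb=0
44: 10001111001101110 → 1, fb=1
45: 00011110011011101 → 0, fb=1
46: 00111100110111011 → 0, fb=1
47: 01111001101110111 → 0, fb=1
48: 11110011011101111 → 1, fb=0
49: 11100110111011110 → 1, fb=1
50: 11001101110111101 → 1, fb=1
51: 10011011101111011 → 1, fb=0
52: 00110111011110110 → 0, fb=1
53: 01101110111101101 → 0, fb=0
54: 11011101111011010 → 1, fb=0
55: 10111011110110100 → 1, fb=0
56: 01110111101101000 → 0, fb=1
57: 11101111011010001 → 1, fb=1
58: 11011110110100011 → 1, fb=0
59: 10111101101000110 → 1, fb=0
60: 01111011010001100 → 0, fb=1
61: 11110110100011001 → 1, fb=0
62: 11101101000110010 → 1, fb=1
63: 11011010001100101 → 1, fb=0
64: 10110100011001010 → 1, fb=0
65: 01101000110010100 → 0, fb=0
66: 11010001100101000 → 1, fb=0
67: 10100011001010000 → 1, fb=1
68: 01000110010100001 → 0, fb=0
69: 10001100101000010 → 1, fb=1
70: 00011001010000101 → 0, fb=1
71: 00110010100001011 → 0, fb=1
72: 01100101000010111 → 0, fb=0
73: 11001010000101110 → 1, fb=1
74: 10010100001011101 → 1, fb=0
75: 00101000010111010 → 0, fb=0
76: 01010000101110100 → 0, fb=1
77: 10100001011101001 → 1, fb=1
78: 01000010111010011 → 0, fb=0
79: 10000101110100110 → 1, fb=1
80: 00001011101001101 → 0, fb=0
81: 00010111010011010 → 0, fb=1
82: 00101110100110101 → 0, fb=0
83: 01011101001101010 → 0, fb=1
84: 10111010011010101 → 1, fb=0
85: 01110100110101010 → 0, fb=1
86: 11101001101010101 → 1, fb=1
87: 11010011010101011 → 1, fb=0
88: 10100110101010110 → 1, fb=1
89: 01001101010101101 → 0, fb=0
90: 10011010101011010 → 1, fb=0
91: 00110101010110100 → 0, fb=1
92: 01101010101101001 → 0, fb=0
93: 11010101011010010 → 1, fb=0
94: 10101010110100100 → 1, fb=1
95: 01010101101001001 → 0, fb=1
96: 10101011010010011 → 1, fb=1
97: 01010110100100111 → 0, fb=1
98: 10101101001001111 → 1, fb=1
99: 01011010010011111 → 0, fb=1
100: 10110100100111111 → 1, fb=0
101: 01101001001111110 → 0, fb=0
102: 11010010011111100 → 1, fb=0
103: 10100100111111000 → 1, fb=1
104: 01001001111110001 → 0, fb=0
105: 10010011111100010 → 1, fb=0

1001110111001101101110011101000000111011101010001111001101110111101101000110010100001011101001101010101101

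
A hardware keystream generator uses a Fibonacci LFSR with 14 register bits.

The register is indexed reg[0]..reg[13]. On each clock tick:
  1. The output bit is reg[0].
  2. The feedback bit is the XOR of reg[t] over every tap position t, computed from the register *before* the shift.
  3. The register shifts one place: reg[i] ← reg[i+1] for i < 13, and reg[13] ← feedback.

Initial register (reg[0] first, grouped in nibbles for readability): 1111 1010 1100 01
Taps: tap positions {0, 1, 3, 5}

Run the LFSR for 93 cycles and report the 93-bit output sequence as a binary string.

111110101100011000000110111010111000010001000000100110110101100001110000100101000001111001111

k : reg_k → out_k, fb_k
0: 11111010110001 → 1, fb=1
1: 11110101100011 → 1, fb=0
2: 11101011000110 → 1, fb=0
3: 11010110001100 → 1, fb=0
4: 10101100011000 → 1, fb=0
5: 01011000110000 → 0, fb=0
6: 10110001100000 → 1, fb=0
7: 01100011000000 → 0, fb=1
8: 11000110000001 → 1, fb=1
9: 10001100000011 → 1, fb=0
10: 00011000000110 → 0, fb=1
11: 00110000001101 → 0, fb=1
12: 01100000011011 → 0, fb=1
13: 11000000110111 → 1, fb=0
14: 10000001101110 → 1, fb=1
15: 00000011011101 → 0, fb=0
16: 00000110111010 → 0, fb=1
17: 00001101110101 → 0, fb=1
18: 00011011101011 → 0, fb=1
19: 00110111010111 → 0, fb=0
20: 01101110101110 → 0, fb=0
21: 11011101011100 → 1, fb=0
22: 10111010111000 → 1, fb=0
23: 01110101110000 → 0, fb=1
24: 11101011100001 → 1, fb=0
25: 11010111000010 → 1, fb=0
26: 10101110000100 → 1, fb=0
27: 01011100001000 → 0, fb=1
28: 10111000010001 → 1, fb=0
29: 01110000100010 → 0, fb=0
30: 11100001000100 → 1, fb=0
31: 11000010001000 → 1, fb=0
32: 10000100010000 → 1, fb=0
33: 00001000100000 → 0, fb=0
34: 00010001000000 → 0, fb=1
35: 00100010000001 → 0, fb=0
36: 01000100000010 → 0, fb=0
37: 10001000000100 → 1, fb=1
38: 00010000001001 → 0, fb=1
39: 00100000010011 → 0, fb=0
40: 01000000100110 → 0, fb=1
41: 10000001001101 → 1, fb=1
42: 00000010011011 → 0, fb=0
43: 00000100110110 → 0, fb=1
44: 00001001101101 → 0, fb=0
45: 00010011011010 → 0, fb=1
46: 00100110110101 → 0, fb=1
47: 01001101101011 → 0, fb=0
48: 10011011010110 → 1, fb=0
49: 00110110101100 → 0, fb=0
50: 01101101011000 → 0, fb=0
51: 11011010110000 → 1, fb=1
52: 10110101100001 → 1, fb=1
53: 01101011000011 → 0, fb=1
54: 11010110000111 → 1, fb=0
55: 10101100001110 → 1, fb=0
56: 01011000011100 → 0, fb=0
57: 10110000111000 → 1, fb=0
58: 01100001110000 → 0, fb=1
59: 11000011100001 → 1, fb=0
60: 10000111000010 → 1, fb=0
61: 00001110000100 → 0, fb=1
62: 00011100001001 → 0, fb=0
63: 00111000010010 → 0, fb=1
64: 01110000100101 → 0, fb=0
65: 11100001001010 → 1, fb=0
66: 11000010010100 → 1, fb=0
67: 10000100101000 → 1, fb=0
68: 00001001010000 → 0, fb=0
69: 00010010100000 → 0, fb=1
70: 00100101000001 → 0, fb=1
71: 01001010000011 → 0, fb=1
72: 10010100000111 → 1, fb=1
73: 00101000001111 → 0, fb=0
74: 01010000011110 → 0, fb=0
75: 10100000111100 → 1, fb=1
76: 01000001111001 → 0, fb=1
77: 10000011110011 → 1, fb=1
78: 00000111100111 → 0, fb=1
79: 00001111001111 → 0, fb=1
80: 00011110011111 → 0, fb=0
81: 00111100111110 → 0, fb=0
82: 01111001111100 → 0, fb=0
83: 11110011111000 → 1, fb=1
84: 11100111110001 → 1, fb=1
85: 11001111100011 → 1, fb=1
86: 10011111000111 → 1, fb=1
87: 00111110001111 → 0, fb=0
88: 01111100011110 → 0, fb=1
89: 11111000111101 → 1, fb=1
90: 11110001111011 → 1, fb=1
91: 11100011110111 → 1, fb=0
92: 11000111101110 → 1, fb=1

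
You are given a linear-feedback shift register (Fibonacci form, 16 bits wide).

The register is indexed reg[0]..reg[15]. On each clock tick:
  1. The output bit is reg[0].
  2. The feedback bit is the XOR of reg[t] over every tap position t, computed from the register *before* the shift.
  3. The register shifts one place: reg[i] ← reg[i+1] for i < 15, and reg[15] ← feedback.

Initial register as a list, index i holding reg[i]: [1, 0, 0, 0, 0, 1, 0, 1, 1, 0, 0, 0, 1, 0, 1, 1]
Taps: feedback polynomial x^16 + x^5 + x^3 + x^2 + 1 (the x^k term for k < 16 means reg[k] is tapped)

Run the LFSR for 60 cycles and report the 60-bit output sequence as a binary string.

100001011000101100001110100111101001001111000010001110101001

step | reg (before) | out | fb
   0 | 1000010110001011 | 1 | 0
   1 | 0000101100010110 | 0 | 0
   2 | 0001011000101100 | 0 | 0
   3 | 0010110001011000 | 0 | 0
   4 | 0101100010110000 | 0 | 1
   5 | 1011000101100001 | 1 | 1
   6 | 0110001011000011 | 0 | 1
   7 | 1100010110000111 | 1 | 0
   8 | 1000101100001110 | 1 | 1
   9 | 0001011000011101 | 0 | 0
  10 | 0010110000111010 | 0 | 0
  11 | 0101100001110100 | 0 | 1
  12 | 1011000011101001 | 1 | 1
  13 | 0110000111010011 | 0 | 1
  14 | 1100001110100111 | 1 | 1
  15 | 1000011101001111 | 1 | 0
  16 | 0000111010011110 | 0 | 1
  17 | 0001110100111101 | 0 | 0
  18 | 0011101001111010 | 0 | 0
  19 | 0111010011110100 | 0 | 1
  20 | 1110100111101001 | 1 | 0
  21 | 1101001111010010 | 1 | 0
  22 | 1010011110100100 | 1 | 1
  23 | 0100111101001001 | 0 | 1
  24 | 1001111010010011 | 1 | 1
  25 | 0011110100100111 | 0 | 1
  26 | 0111101001001111 | 0 | 0
  27 | 1111010010011110 | 1 | 0
  28 | 1110100100111100 | 1 | 0
  29 | 1101001001111000 | 1 | 0
  30 | 1010010011110000 | 1 | 1
  31 | 0100100111100001 | 0 | 0
  32 | 1001001111000010 | 1 | 0
  33 | 0010011110000100 | 0 | 0
  34 | 0100111100001000 | 0 | 1
  35 | 1001111000010001 | 1 | 1
  36 | 0011110000100011 | 0 | 1
  37 | 0111100001000111 | 0 | 0
  38 | 1111000010001110 | 1 | 1
  39 | 1110000100011101 | 1 | 0
  40 | 1100001000111010 | 1 | 1
  41 | 1000010001110101 | 1 | 0
  42 | 0000100011101010 | 0 | 0
  43 | 0001000111010100 | 0 | 1
  44 | 0010001110101001 | 0 | 1
  45 | 0100011101010011 | 0 | 1
  46 | 1000111010100111 | 1 | 0
  47 | 0001110101001110 | 0 | 0
  48 | 0011101010011100 | 0 | 0
  49 | 0111010100111000 | 0 | 1
  50 | 1110101001110001 | 1 | 0
  51 | 1101010011100010 | 1 | 1
  52 | 1010100111000101 | 1 | 0
  53 | 0101001110001010 | 0 | 1
  54 | 1010011100010101 | 1 | 1
  55 | 0100111000101011 | 0 | 1
  56 | 1001110001010111 | 1 | 1
  57 | 0011100010101111 | 0 | 0
  58 | 0111000101011110 | 0 | 0
  59 | 1110001010111100 | 1 | 0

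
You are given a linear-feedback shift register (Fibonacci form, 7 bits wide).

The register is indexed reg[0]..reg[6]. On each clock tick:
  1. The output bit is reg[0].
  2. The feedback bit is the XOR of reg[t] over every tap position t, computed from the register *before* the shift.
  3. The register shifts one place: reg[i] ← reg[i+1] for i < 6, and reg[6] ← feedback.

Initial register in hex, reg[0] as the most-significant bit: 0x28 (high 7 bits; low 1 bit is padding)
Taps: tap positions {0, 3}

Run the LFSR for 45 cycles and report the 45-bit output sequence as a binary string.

001010001101110001111111000011101111001011001

k : reg_k → out_k, fb_k
0: 0010100 → 0, fb=0
1: 0101000 → 0, fb=1
2: 1010001 → 1, fb=1
3: 0100011 → 0, fb=0
4: 1000110 → 1, fb=1
5: 0001101 → 0, fb=1
6: 0011011 → 0, fb=1
7: 0110111 → 0, fb=0
8: 1101110 → 1, fb=0
9: 1011100 → 1, fb=0
10: 0111000 → 0, fb=1
11: 1110001 → 1, fb=1
12: 1100011 → 1, fb=1
13: 1000111 → 1, fb=1
14: 0001111 → 0, fb=1
15: 0011111 → 0, fb=1
16: 0111111 → 0, fb=1
17: 1111111 → 1, fb=0
18: 1111110 → 1, fb=0
19: 1111100 → 1, fb=0
20: 1111000 → 1, fb=0
21: 1110000 → 1, fb=1
22: 1100001 → 1, fb=1
23: 1000011 → 1, fb=1
24: 0000111 → 0, fb=0
25: 0001110 → 0, fb=1
26: 0011101 → 0, fb=1
27: 0111011 → 0, fb=1
28: 1110111 → 1, fb=1
29: 1101111 → 1, fb=0
30: 1011110 → 1, fb=0
31: 0111100 → 0, fb=1
32: 1111001 → 1, fb=0
33: 1110010 → 1, fb=1
34: 1100101 → 1, fb=1
35: 1001011 → 1, fb=0
36: 0010110 → 0, fb=0
37: 0101100 → 0, fb=1
38: 1011001 → 1, fb=0
39: 0110010 → 0, fb=0
40: 1100100 → 1, fb=1
41: 1001001 → 1, fb=0
42: 0010010 → 0, fb=0
43: 0100100 → 0, fb=0
44: 1001000 → 1, fb=0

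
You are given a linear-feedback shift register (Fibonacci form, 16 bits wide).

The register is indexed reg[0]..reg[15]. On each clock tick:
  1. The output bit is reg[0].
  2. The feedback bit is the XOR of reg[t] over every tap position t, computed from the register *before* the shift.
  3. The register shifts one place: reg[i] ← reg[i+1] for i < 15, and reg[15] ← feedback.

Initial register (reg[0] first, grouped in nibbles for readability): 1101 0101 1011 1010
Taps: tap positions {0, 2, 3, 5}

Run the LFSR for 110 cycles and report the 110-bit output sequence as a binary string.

11010101101110101001100111010111000010101101001000101101010011100101101111001110100100110101001000101110110011

k : reg_k → out_k, fb_k
0: 1101010110111010 → 1, fb=1
1: 1010101101110101 → 1, fb=0
2: 0101011011101010 → 0, fb=0
3: 1010110111010100 → 1, fb=1
4: 0101101110101001 → 0, fb=1
5: 1011011101010011 → 1, fb=0
6: 0110111010100110 → 0, fb=0
7: 1101110101001100 → 1, fb=1
8: 1011101010011001 → 1, fb=1
9: 0111010100110011 → 0, fb=1
10: 1110101001100111 → 1, fb=0
11: 1101010011001110 → 1, fb=1
12: 1010100110011101 → 1, fb=0
13: 0101001100111010 → 0, fb=1
14: 1010011001110101 → 1, fb=1
15: 0100110011101011 → 0, fb=1
16: 1001100111010111 → 1, fb=0
17: 0011001110101110 → 0, fb=0
18: 0110011101011100 → 0, fb=0
19: 1100111010111000 → 1, fb=0
20: 1001110101110000 → 1, fb=1
21: 0011101011100001 → 0, fb=0
22: 0111010111000010 → 0, fb=1
23: 1110101110000101 → 1, fb=0
24: 1101011100001010 → 1, fb=1
25: 1010111000010101 → 1, fb=1
26: 0101110000101011 → 0, fb=0
27: 1011100001010110 → 1, fb=1
28: 0111000010101101 → 0, fb=0
29: 1110000101011010 → 1, fb=0
30: 1100001010110100 → 1, fb=1
31: 1000010101101001 → 1, fb=0
32: 0000101011010010 → 0, fb=0
33: 0001010110100100 → 0, fb=0
34: 0010101101001000 → 0, fb=1
35: 0101011010010001 → 0, fb=0
36: 1010110100100010 → 1, fb=1
37: 0101101001000101 → 0, fb=1
38: 1011010010001011 → 1, fb=0
39: 0110100100010110 → 0, fb=1
40: 1101001000101101 → 1, fb=0
41: 1010010001011010 → 1, fb=1
42: 0100100010110101 → 0, fb=0
43: 1001000101101010 → 1, fb=0
44: 0010001011010100 → 0, fb=1
45: 0100010110101001 → 0, fb=1
46: 1000101101010011 → 1, fb=1
47: 0001011010100111 → 0, fb=0
48: 0010110101001110 → 0, fb=0
49: 0101101010011100 → 0, fb=1
50: 1011010100111001 → 1, fb=0
51: 0110101001110010 → 0, fb=1
52: 1101010011100101 → 1, fb=1
53: 1010100111001011 → 1, fb=0
54: 0101001110010110 → 0, fb=1
55: 1010011100101101 → 1, fb=1
56: 0100111001011011 → 0, fb=1
57: 1001110010110111 → 1, fb=1
58: 0011100101101111 → 0, fb=0
59: 0111001011011110 → 0, fb=0
60: 1110010110111100 → 1, fb=1
61: 1100101101111001 → 1, fb=1
62: 1001011011110011 → 1, fb=1
63: 0010110111100111 → 0, fb=0
64: 0101101111001110 → 0, fb=1
65: 1011011110011101 → 1, fb=0
66: 0110111100111010 → 0, fb=0
67: 1101111001110100 → 1, fb=1
68: 1011110011101001 → 1, fb=0
69: 0111100111010010 → 0, fb=0
70: 1111001110100100 → 1, fb=1
71: 1110011101001001 → 1, fb=1
72: 1100111010010011 → 1, fb=0
73: 1001110100100110 → 1, fb=1
74: 0011101001001101 → 0, fb=0
75: 0111010010011010 → 0, fb=1
76: 1110100100110101 → 1, fb=0
77: 1101001001101010 → 1, fb=0
78: 1010010011010100 → 1, fb=1
79: 0100100110101001 → 0, fb=0
80: 1001001101010010 → 1, fb=0
81: 0010011010100100 → 0, fb=0
82: 0100110101001000 → 0, fb=1
83: 1001101010010001 → 1, fb=0
84: 0011010100100010 → 0, fb=1
85: 0110101001000101 → 0, fb=1
86: 1101010010001011 → 1, fb=1
87: 1010100100010111 → 1, fb=0
88: 0101001000101110 → 0, fb=1
89: 1010010001011101 → 1, fb=1
90: 0100100010111011 → 0, fb=0
91: 1001000101110110 → 1, fb=0
92: 0010001011101100 → 0, fb=1
93: 0100010111011001 → 0, fb=1
94: 1000101110110011 → 1, fb=1
95: 0001011101100111 → 0, fb=0
96: 0010111011001110 → 0, fb=0
97: 0101110110011100 → 0, fb=0
98: 1011101100111000 → 1, fb=1
99: 0111011001110001 → 0, fb=1
100: 1110110011100011 → 1, fb=1
101: 1101100111000111 → 1, fb=0
102: 1011001110001110 → 1, fb=1
103: 0110011100011101 → 0, fb=0
104: 1100111000111010 → 1, fb=0
105: 1001110001110100 → 1, fb=1
106: 0011100011101001 → 0, fb=0
107: 0111000111010010 → 0, fb=0
108: 1110001110100100 → 1, fb=0
109: 1100011101001000 → 1, fb=0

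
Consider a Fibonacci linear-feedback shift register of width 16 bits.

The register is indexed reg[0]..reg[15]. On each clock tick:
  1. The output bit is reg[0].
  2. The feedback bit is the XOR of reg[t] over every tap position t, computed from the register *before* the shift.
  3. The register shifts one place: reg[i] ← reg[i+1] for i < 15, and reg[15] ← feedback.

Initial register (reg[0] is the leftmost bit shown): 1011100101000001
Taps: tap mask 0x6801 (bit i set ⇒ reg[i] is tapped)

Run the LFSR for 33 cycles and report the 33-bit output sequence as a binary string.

101110010100000111110101000010100

tick  register→output (feedback)
  0  1011100101000001→1 (1)
  1  0111001010000011→0 (1)
  2  1110010100000111→1 (1)
  3  1100101000001111→1 (1)
  4  1001010000011111→1 (0)
  5  0010100000111110→0 (1)
  6  0101000001111101→0 (0)
  7  1010000011111010→1 (1)
  8  0100000111110101→0 (0)
  9  1000001111101010→1 (0)
 10  0000011111010100→0 (0)
 11  0000111110101000→0 (0)
 12  0001111101010000→0 (1)
 13  0011111010100001→0 (0)
 14  0111110101000010→0 (1)
 15  1111101010000101→1 (0)
 16  1111010100001010→1 (0)
 17  1110101000010100→1 (1)
 18  1101010000101001→1 (1)
 19  1010100001010011→1 (1)
 20  0101000010100111→0 (0)
 21  1010000101001110→1 (1)
 22  0100001010011101→0 (0)
 23  1000010100111010→1 (1)
 24  0000101001110101→0 (0)
 25  0001010011101010→0 (1)
 26  0010100111010101→0 (0)
 27  0101001110101010→0 (1)
 28  1010011101010101→1 (1)
 29  0100111010101011→0 (1)
 30  1001110101010111→1 (0)
 31  0011101010101110→0 (0)
 32  0111010101011100→0 (0)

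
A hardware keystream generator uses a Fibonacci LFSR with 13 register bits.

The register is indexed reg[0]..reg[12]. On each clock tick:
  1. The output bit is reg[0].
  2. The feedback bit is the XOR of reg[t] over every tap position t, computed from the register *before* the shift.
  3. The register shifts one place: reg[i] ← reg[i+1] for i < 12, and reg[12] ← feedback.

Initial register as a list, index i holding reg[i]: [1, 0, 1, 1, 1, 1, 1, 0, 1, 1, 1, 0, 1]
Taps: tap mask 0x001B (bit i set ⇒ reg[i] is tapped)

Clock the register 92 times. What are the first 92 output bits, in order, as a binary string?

10111110111011101101010101000100000011010110010101010110100000010011110011001011011111011000

step | reg (before) | out | fb
   0 | 1011111011101 | 1 | 1
   1 | 0111110111011 | 0 | 1
   2 | 1111101110111 | 1 | 0
   3 | 1111011101110 | 1 | 1
   4 | 1110111011101 | 1 | 1
   5 | 1101110111011 | 1 | 0
   6 | 1011101110110 | 1 | 1
   7 | 0111011101101 | 0 | 0
   8 | 1110111011010 | 1 | 1
   9 | 1101110110101 | 1 | 0
  10 | 1011101101010 | 1 | 1
  11 | 0111011010101 | 0 | 0
  12 | 1110110101010 | 1 | 1
  13 | 1101101010101 | 1 | 0
  14 | 1011010101010 | 1 | 0
  15 | 0110101010100 | 0 | 0
  16 | 1101010101000 | 1 | 1
  17 | 1010101010001 | 1 | 0
  18 | 0101010100010 | 0 | 0
  19 | 1010101000100 | 1 | 0
  20 | 0101010001000 | 0 | 0
  21 | 1010100010000 | 1 | 0
  22 | 0101000100000 | 0 | 0
  23 | 1010001000000 | 1 | 1
  24 | 0100010000001 | 0 | 1
  25 | 1000100000011 | 1 | 0
  26 | 0001000000110 | 0 | 1
  27 | 0010000001101 | 0 | 0
  28 | 0100000011010 | 0 | 1
  29 | 1000000110101 | 1 | 1
  30 | 0000001101011 | 0 | 0
  31 | 0000011010110 | 0 | 0
  32 | 0000110101100 | 0 | 1
  33 | 0001101011001 | 0 | 0
  34 | 0011010110010 | 0 | 1
  35 | 0110101100101 | 0 | 0
  36 | 1101011001010 | 1 | 1
  37 | 1010110010101 | 1 | 0
  38 | 0101100101010 | 0 | 1
  39 | 1011001010101 | 1 | 0
  40 | 0110010101010 | 0 | 1
  41 | 1100101010101 | 1 | 1
  42 | 1001010101011 | 1 | 0
  43 | 0010101010110 | 0 | 1
  44 | 0101010101101 | 0 | 0
  45 | 1010101011010 | 1 | 0
  46 | 0101010110100 | 0 | 0
  47 | 1010101101000 | 1 | 0
  48 | 0101011010000 | 0 | 0
  49 | 1010110100000 | 1 | 0
  50 | 0101101000000 | 0 | 1
  51 | 1011010000001 | 1 | 0
  52 | 0110100000010 | 0 | 0
  53 | 1101000000100 | 1 | 1
  54 | 1010000001001 | 1 | 1
  55 | 0100000010011 | 0 | 1
  56 | 1000000100111 | 1 | 1
  57 | 0000001001111 | 0 | 0
  58 | 0000010011110 | 0 | 0
  59 | 0000100111100 | 0 | 1
  60 | 0001001111001 | 0 | 1
  61 | 0010011110011 | 0 | 0
  62 | 0100111100110 | 0 | 0
  63 | 1001111001100 | 1 | 1
  64 | 0011110011001 | 0 | 0
  65 | 0111100110010 | 0 | 1
  66 | 1111001100101 | 1 | 1
  67 | 1110011001011 | 1 | 0
  68 | 1100110010110 | 1 | 1
  69 | 1001100101101 | 1 | 1
  70 | 0011001011011 | 0 | 1
  71 | 0110010110111 | 0 | 1
  72 | 1100101101111 | 1 | 1
  73 | 1001011011111 | 1 | 0
  74 | 0010110111110 | 0 | 1
  75 | 0101101111101 | 0 | 1
  76 | 1011011111011 | 1 | 0
  77 | 0110111110110 | 0 | 0
  78 | 1101111101100 | 1 | 0
  79 | 1011111011000 | 1 | 1
  80 | 0111110110001 | 0 | 1
  81 | 1111101100011 | 1 | 0
  82 | 1111011000110 | 1 | 1
  83 | 1110110001101 | 1 | 1
  84 | 1101100011011 | 1 | 0
  85 | 1011000110110 | 1 | 0
  86 | 0110001101100 | 0 | 1
  87 | 1100011011001 | 1 | 0
  88 | 1000110110010 | 1 | 0
  89 | 0001101100100 | 0 | 0
  90 | 0011011001000 | 0 | 1
  91 | 0110110010001 | 0 | 0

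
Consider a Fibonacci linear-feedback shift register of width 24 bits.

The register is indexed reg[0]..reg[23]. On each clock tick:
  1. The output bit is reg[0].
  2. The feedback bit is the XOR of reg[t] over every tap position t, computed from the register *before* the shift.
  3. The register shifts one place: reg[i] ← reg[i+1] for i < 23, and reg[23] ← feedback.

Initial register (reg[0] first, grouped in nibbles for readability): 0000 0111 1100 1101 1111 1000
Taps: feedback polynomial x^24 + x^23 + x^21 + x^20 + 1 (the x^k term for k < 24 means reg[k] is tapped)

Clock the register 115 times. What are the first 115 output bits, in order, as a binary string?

step | reg (before) | out | fb
   0 | 000001111100110111111000 | 0 | 1
   1 | 000011111001101111110001 | 0 | 1
   2 | 000111110011011111100011 | 0 | 1
   3 | 001111100110111111000111 | 0 | 0
   4 | 011111001101111110001110 | 0 | 0
   5 | 111110011011111100011100 | 1 | 1
   6 | 111100110111111000111001 | 1 | 1
   7 | 111001101111110001110011 | 1 | 0
   8 | 110011011111100011100110 | 1 | 0
   9 | 100110111111000111001100 | 1 | 1
  10 | 001101111110001110011001 | 0 | 0
  11 | 011011111100011100110010 | 0 | 0
  12 | 110111111000111001100100 | 1 | 0
  13 | 101111110001110011001000 | 1 | 0
  14 | 011111100011100110010000 | 0 | 0
  15 | 111111000111001100100000 | 1 | 1
  16 | 111110001110011001000001 | 1 | 0
  17 | 111100011100110010000010 | 1 | 1
  18 | 111000111001100100000101 | 1 | 1
  19 | 110001110011001000001011 | 1 | 1
  20 | 100011100110010000010111 | 1 | 1
  21 | 000111001100100000101111 | 0 | 1
  22 | 001110011001000001011111 | 0 | 1
  23 | 011100110010000010111111 | 0 | 1
  24 | 111001100100000101111111 | 1 | 0
  25 | 110011001000001011111110 | 1 | 1
  26 | 100110010000010111111101 | 1 | 0
  27 | 001100100000101111111010 | 0 | 1
  28 | 011001000001011111110101 | 0 | 0
  29 | 110010000010111111101010 | 1 | 0
  30 | 100100000101111111010100 | 1 | 0
  31 | 001000001011111110101000 | 0 | 1
  32 | 010000010111111101010001 | 0 | 1
  33 | 100000101111111010100011 | 1 | 0
  34 | 000001011111110101000110 | 0 | 1
  35 | 000010111111101010001101 | 0 | 1
  36 | 000101111111010100011011 | 0 | 0
  37 | 001011111110101000110110 | 0 | 1
  38 | 010111111101010001101101 | 0 | 1
  39 | 101111111010100011011011 | 1 | 1
  40 | 011111110101000110110111 | 0 | 0
  41 | 111111101010001101101110 | 1 | 1
  42 | 111111010100011011011101 | 1 | 0
  43 | 111110101000110110111010 | 1 | 0
  44 | 111101010001101101110100 | 1 | 0
  45 | 111010100011011011101000 | 1 | 0
  46 | 110101000110110111010000 | 1 | 1
  47 | 101010001101101110100001 | 1 | 0
  48 | 010100011011011101000010 | 0 | 0
  49 | 101000110110111010000100 | 1 | 0
  50 | 010001101101110100001000 | 0 | 1
  51 | 100011011011101000010001 | 1 | 0
  52 | 000110110111010000100010 | 0 | 0
  53 | 001101101110100001000100 | 0 | 1
  54 | 011011011101000010001001 | 0 | 0
  55 | 110110111010000100010010 | 1 | 1
  56 | 101101110100001000100101 | 1 | 1
  57 | 011011101000010001001011 | 0 | 0
  58 | 110111010000100010010110 | 1 | 0
  59 | 101110100001000100101100 | 1 | 1
  60 | 011101000010001001011001 | 0 | 0
  61 | 111010000100010010110010 | 1 | 1
  62 | 110100001000100101100101 | 1 | 1
  63 | 101000010001001011001011 | 1 | 1
  64 | 010000100010010110010111 | 0 | 0
  65 | 100001000100101100101110 | 1 | 1
  66 | 000010001001011001011101 | 0 | 1
  67 | 000100010010110010111011 | 0 | 0
  68 | 001000100101100101110110 | 0 | 1
  69 | 010001001011001011101101 | 0 | 1
  70 | 100010010110010111011011 | 1 | 1
  71 | 000100101100101110110111 | 0 | 0
  72 | 001001011001011101101110 | 0 | 0
  73 | 010010110010111011011100 | 0 | 0
  74 | 100101100101110110111000 | 1 | 0
  75 | 001011001011101101110000 | 0 | 0
  76 | 010110010111011011100000 | 0 | 0
  77 | 101100101110110111000000 | 1 | 1
  78 | 011001011101101110000001 | 0 | 1
  79 | 110010111011011100000011 | 1 | 0
  80 | 100101110110111000000110 | 1 | 0
  81 | 001011101101110000001100 | 0 | 0
  82 | 010111011011100000011000 | 0 | 1
  83 | 101110110111000000110001 | 1 | 0
  84 | 011101101110000001100010 | 0 | 0
  85 | 111011011100000011000100 | 1 | 0
  86 | 110110111000000110001000 | 1 | 0
  87 | 101101110000001100010000 | 1 | 1
  88 | 011011100000011000100001 | 0 | 1
  89 | 110111000000110001000011 | 1 | 0
  90 | 101110000001100010000110 | 1 | 0
  91 | 011100000011000100001100 | 0 | 0
  92 | 111000000110001000011000 | 1 | 0
  93 | 110000001100010000110000 | 1 | 1
  94 | 100000011000100001100001 | 1 | 0
  95 | 000000110001000011000010 | 0 | 0
  96 | 000001100010000110000100 | 0 | 1
  97 | 000011000100001100001001 | 0 | 0
  98 | 000110001000011000010010 | 0 | 0
  99 | 001100010000110000100100 | 0 | 1
 100 | 011000100001100001001001 | 0 | 0
 101 | 110001000011000010010010 | 1 | 1
 102 | 100010000110000100100101 | 1 | 1
 103 | 000100001100001001001011 | 0 | 0
 104 | 001000011000010010010110 | 0 | 1
 105 | 010000110000100100101101 | 0 | 1
 106 | 100001100001001001011011 | 1 | 1
 107 | 000011000010010010110111 | 0 | 0
 108 | 000110000100100101101110 | 0 | 0
 109 | 001100001001001011011100 | 0 | 0
 110 | 011000010010010110111000 | 0 | 1
 111 | 110000100100101101110001 | 1 | 0
 112 | 100001001001011011100010 | 1 | 1
 113 | 000010010010110111000101 | 0 | 0
 114 | 000100100101101110001010 | 0 | 1

0000011111001101111110001110011001000001011111110101000110110111010000100010010110010111011011100000011000100001100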